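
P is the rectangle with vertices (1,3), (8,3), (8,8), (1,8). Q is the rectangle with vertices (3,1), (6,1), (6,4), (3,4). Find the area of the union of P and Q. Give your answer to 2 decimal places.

By inclusion–exclusion:
Individual areas: |P| = 35, |Q| = 9.
|P∩Q|: x∈[3,6], y∈[3,4] → 3·1 = 3.
|P ∪ Q| = 44 − 3 = 41.00.

41.00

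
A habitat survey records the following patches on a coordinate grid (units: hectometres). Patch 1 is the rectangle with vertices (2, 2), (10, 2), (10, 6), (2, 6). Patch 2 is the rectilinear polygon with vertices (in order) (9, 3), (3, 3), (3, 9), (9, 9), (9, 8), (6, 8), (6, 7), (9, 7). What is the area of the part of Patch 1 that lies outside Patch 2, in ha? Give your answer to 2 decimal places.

|Patch 1| = 32, |Patch 1∩Patch 2| = 18.
|Patch 1 ∖ Patch 2| = |Patch 1| − |Patch 1∩Patch 2| = 32 − 18 = 14.00.

14.00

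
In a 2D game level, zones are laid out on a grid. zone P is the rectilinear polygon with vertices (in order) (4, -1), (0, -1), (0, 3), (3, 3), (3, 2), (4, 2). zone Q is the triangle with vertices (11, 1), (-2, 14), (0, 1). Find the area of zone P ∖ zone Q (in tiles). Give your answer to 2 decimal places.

|zone P| = 15, |zone P∩zone Q| = 7.
|zone P ∖ zone Q| = |zone P| − |zone P∩zone Q| = 15 − 7 = 8.00.

8.00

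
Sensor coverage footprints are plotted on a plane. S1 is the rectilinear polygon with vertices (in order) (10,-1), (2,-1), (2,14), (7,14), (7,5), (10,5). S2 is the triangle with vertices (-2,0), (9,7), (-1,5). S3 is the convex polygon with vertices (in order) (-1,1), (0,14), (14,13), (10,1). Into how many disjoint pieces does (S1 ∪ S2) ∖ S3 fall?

3

(S1 ∪ S2) ∖ S3 splits into 3 disjoint pieces (area 16, area 2.9107, area 1.6071).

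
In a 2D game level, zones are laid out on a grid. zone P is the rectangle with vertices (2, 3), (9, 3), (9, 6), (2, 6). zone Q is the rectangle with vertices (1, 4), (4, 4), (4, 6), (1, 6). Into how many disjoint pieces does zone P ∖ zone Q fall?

1

zone P ∖ zone Q is a single connected region.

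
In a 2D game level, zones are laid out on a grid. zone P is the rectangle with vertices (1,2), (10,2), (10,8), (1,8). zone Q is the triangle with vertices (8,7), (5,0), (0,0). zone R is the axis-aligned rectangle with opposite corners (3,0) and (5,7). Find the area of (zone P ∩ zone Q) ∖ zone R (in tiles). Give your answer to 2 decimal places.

|zone P ∩ zone Q| = 8.9286.
|(zone P ∩ zone Q) ∩ zone R| = 3.
|(zone P ∩ zone Q) ∖ zone R| = 8.9286 − 3 = 5.93.

5.93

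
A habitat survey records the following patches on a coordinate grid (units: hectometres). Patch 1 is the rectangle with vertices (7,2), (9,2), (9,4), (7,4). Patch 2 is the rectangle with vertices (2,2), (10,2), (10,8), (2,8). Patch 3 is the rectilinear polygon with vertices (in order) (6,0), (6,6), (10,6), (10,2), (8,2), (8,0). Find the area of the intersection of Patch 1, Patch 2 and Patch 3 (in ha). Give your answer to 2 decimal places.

The intersection is the polygon with vertices (9,4), (9,2), (8,2), (7,2), (7,4).
By the shoelace formula its area is 4.00.

4.00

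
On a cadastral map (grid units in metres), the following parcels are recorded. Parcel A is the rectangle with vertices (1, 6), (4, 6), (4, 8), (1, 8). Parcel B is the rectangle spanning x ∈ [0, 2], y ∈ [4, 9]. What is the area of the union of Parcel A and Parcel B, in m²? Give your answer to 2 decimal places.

14.00

By inclusion–exclusion:
Individual areas: |Parcel A| = 6, |Parcel B| = 10.
|Parcel A∩Parcel B|: x∈[1,2], y∈[6,8] → 1·2 = 2.
|Parcel A ∪ Parcel B| = 16 − 2 = 14.00.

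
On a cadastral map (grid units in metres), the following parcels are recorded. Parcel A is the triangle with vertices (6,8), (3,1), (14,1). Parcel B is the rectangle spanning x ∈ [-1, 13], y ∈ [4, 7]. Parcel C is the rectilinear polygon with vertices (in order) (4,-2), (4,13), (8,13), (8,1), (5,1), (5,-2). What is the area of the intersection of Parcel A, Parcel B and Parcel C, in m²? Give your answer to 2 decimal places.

8.89

The intersection is the polygon with vertices (7.143,7), (8,6.25), (8,4), (4.286,4), (5.571,7).
By the shoelace formula its area is 8.89.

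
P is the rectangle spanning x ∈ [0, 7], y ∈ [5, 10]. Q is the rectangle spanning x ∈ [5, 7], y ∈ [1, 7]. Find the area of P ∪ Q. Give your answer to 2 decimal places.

43.00

By inclusion–exclusion:
Individual areas: |P| = 35, |Q| = 12.
|P∩Q|: x∈[5,7], y∈[5,7] → 2·2 = 4.
|P ∪ Q| = 47 − 4 = 43.00.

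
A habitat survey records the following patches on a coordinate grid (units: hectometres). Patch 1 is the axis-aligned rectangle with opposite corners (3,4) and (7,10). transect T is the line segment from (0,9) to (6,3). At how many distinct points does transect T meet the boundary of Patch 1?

The segment meets the boundary at (5,4), (3,6).

2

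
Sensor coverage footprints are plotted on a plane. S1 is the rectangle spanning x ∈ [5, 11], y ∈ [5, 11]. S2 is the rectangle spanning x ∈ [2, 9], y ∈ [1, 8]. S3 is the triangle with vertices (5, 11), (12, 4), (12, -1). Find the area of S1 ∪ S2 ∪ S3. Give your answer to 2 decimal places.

By inclusion–exclusion:
Individual areas: |S1| = 36, |S2| = 49, |S3| = 17.5.
|S1∩S2|: x∈[5,9], y∈[5,8] → 4·3 = 12.
|S1∩S3| = 7.5.
|S2∩S3| = 3.8393.
|S1∩S2∩S3| = 3.625.
|S1 ∪ S2 ∪ S3| = 102.5 − 23.3393 + 3.625 = 82.79.

82.79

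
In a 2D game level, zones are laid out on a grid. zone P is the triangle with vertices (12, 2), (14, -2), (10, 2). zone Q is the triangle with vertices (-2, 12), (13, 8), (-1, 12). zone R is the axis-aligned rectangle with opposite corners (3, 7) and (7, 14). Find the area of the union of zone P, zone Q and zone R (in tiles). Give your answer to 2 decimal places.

By inclusion–exclusion:
Individual areas: |zone P| = 4, |zone Q| = 2, |zone R| = 28.
|zone P∩zone Q| = 0.
|zone P∩zone R| = 0.
|zone Q∩zone R| = 0.6095.
|zone P∩zone Q∩zone R| = 0.
|zone P ∪ zone Q ∪ zone R| = 34 − 0.6095 + 0 = 33.39.

33.39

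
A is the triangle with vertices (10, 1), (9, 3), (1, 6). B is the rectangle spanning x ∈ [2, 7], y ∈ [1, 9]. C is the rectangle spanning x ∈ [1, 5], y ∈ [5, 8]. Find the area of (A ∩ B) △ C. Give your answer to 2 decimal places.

|A ∩ B| = 3.1597.
|(A ∩ B) ∩ C| = 0.3431.
|(A ∩ B) △ C| = 3.1597 + 12 − 0.6861 = 14.47.

14.47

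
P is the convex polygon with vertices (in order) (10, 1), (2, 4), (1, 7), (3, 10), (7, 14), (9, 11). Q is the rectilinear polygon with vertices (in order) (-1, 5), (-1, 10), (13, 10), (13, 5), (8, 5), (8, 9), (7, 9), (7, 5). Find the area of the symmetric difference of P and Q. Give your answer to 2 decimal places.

|P| = 70.5, |Q| = 66, |P∩Q| = 34.0833.
|P △ Q| = |P| + |Q| − 2·|P∩Q| = 70.5 + 66 − 68.1667 = 68.33.

68.33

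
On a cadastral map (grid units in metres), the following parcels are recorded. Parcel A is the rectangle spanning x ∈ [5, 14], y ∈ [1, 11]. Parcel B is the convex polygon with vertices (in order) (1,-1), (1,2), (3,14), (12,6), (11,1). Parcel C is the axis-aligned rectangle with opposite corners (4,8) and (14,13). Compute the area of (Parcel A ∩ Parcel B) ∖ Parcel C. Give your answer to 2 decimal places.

44.25

|Parcel A ∩ Parcel B| = 53.4375.
|(Parcel A ∩ Parcel B) ∩ Parcel C| = 9.1875.
|(Parcel A ∩ Parcel B) ∖ Parcel C| = 53.4375 − 9.1875 = 44.25.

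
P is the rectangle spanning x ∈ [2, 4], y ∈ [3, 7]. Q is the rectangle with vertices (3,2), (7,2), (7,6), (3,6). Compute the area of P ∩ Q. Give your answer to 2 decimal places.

3.00

|P∩Q|: x∈[3,4], y∈[3,6] → 1·3 = 3.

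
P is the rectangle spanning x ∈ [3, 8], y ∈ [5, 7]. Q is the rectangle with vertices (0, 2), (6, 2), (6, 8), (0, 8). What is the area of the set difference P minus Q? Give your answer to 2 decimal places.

4.00

|P∩Q|: x∈[3,6], y∈[5,7] → 3·2 = 6.
|P| = 10.
|P ∖ Q| = |P| − |P∩Q| = 10 − 6 = 4.00.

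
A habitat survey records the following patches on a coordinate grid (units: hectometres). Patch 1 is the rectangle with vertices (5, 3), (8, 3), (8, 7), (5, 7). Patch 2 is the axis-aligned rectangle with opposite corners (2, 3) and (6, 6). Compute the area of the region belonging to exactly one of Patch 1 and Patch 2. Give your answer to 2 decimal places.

18.00

|Patch 1∩Patch 2|: x∈[5,6], y∈[3,6] → 1·3 = 3.
|Patch 1 △ Patch 2| = |Patch 1| + |Patch 2| − 2·|Patch 1∩Patch 2| = 12 + 12 − 6 = 18.00.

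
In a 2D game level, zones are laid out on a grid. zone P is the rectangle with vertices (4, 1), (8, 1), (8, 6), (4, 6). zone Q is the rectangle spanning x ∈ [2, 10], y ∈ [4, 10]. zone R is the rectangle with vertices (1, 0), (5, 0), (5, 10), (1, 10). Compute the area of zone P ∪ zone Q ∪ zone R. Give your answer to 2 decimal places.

By inclusion–exclusion:
Individual areas: |zone P| = 20, |zone Q| = 48, |zone R| = 40.
|zone P∩zone Q|: x∈[4,8], y∈[4,6] → 4·2 = 8.
|zone P∩zone R|: x∈[4,5], y∈[1,6] → 1·5 = 5.
|zone Q∩zone R|: x∈[2,5], y∈[4,10] → 3·6 = 18.
|zone P∩zone Q∩zone R| = 2.
|zone P ∪ zone Q ∪ zone R| = 108 − 31 + 2 = 79.00.

79.00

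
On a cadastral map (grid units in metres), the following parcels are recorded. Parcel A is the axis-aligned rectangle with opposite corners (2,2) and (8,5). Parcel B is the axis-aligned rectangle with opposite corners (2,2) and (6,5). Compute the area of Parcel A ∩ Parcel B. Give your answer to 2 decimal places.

|Parcel A∩Parcel B|: x∈[2,6], y∈[2,5] → 4·3 = 12.

12.00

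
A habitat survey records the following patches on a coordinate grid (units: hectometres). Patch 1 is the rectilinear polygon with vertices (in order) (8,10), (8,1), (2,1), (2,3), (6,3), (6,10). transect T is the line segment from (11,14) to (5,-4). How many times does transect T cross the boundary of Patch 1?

The segment meets the boundary at (6.667,1), (8,5).

2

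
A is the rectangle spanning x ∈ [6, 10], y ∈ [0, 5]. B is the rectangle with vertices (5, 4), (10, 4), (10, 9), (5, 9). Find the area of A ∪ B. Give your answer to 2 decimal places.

By inclusion–exclusion:
Individual areas: |A| = 20, |B| = 25.
|A∩B|: x∈[6,10], y∈[4,5] → 4·1 = 4.
|A ∪ B| = 45 − 4 = 41.00.

41.00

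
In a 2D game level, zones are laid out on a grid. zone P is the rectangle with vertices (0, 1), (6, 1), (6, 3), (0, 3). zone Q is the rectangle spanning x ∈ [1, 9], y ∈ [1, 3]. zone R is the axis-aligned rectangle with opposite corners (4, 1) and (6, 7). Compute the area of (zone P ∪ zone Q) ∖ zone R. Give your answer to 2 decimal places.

14.00

|zone P ∪ zone Q| = 18.
|(zone P ∪ zone Q) ∩ zone R| = 4.
|(zone P ∪ zone Q) ∖ zone R| = 18 − 4 = 14.00.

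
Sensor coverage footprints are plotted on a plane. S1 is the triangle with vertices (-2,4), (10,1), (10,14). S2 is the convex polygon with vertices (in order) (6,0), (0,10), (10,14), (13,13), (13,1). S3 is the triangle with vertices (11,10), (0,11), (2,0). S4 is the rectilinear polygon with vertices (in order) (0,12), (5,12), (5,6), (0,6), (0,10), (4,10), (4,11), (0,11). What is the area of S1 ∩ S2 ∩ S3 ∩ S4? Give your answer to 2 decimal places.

7.71

The intersection is the polygon with vertices (5,9.833), (5,6), (2.4,6), (1.733,7.111).
By the shoelace formula its area is 7.71.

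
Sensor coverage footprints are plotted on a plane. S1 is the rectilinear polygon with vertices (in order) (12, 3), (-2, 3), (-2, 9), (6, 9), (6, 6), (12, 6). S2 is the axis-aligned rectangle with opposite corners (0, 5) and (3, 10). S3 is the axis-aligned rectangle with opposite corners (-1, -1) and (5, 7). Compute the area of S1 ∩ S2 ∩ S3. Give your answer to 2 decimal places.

The intersection is the polygon with vertices (3,5), (0,5), (0,7), (3,7).
By the shoelace formula its area is 6.00.

6.00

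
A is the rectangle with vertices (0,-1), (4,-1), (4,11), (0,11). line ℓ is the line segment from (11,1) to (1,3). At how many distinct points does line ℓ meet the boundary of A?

The segment meets the boundary at (4,2.4).

1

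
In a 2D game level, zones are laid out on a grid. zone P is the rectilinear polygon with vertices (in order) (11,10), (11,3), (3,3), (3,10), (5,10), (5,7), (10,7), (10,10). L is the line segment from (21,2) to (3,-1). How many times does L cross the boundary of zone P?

0

The segment lies entirely outside zone P and never meets its boundary.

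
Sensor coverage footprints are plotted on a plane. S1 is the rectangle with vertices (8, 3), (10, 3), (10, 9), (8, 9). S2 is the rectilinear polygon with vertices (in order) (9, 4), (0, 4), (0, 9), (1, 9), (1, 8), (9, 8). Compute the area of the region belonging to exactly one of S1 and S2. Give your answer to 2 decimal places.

41.00

|S1| = 12, |S2| = 37, |S1∩S2| = 4.
|S1 △ S2| = |S1| + |S2| − 2·|S1∩S2| = 12 + 37 − 8 = 41.00.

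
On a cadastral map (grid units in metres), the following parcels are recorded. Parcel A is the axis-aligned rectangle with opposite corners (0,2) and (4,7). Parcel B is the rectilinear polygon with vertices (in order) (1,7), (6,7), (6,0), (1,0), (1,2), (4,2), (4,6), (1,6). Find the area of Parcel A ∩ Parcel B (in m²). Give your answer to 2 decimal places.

3.00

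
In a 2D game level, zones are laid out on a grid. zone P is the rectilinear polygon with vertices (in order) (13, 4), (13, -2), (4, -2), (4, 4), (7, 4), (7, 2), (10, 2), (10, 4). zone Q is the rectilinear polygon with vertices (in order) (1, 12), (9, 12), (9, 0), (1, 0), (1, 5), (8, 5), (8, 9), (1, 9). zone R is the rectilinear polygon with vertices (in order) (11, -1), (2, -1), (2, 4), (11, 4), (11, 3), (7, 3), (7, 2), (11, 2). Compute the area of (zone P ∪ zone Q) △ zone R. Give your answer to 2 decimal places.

65.00

|zone P ∪ zone Q| = 100.
|(zone P ∪ zone Q) ∩ zone R| = 38.
|(zone P ∪ zone Q) △ zone R| = 100 + 41 − 76 = 65.00.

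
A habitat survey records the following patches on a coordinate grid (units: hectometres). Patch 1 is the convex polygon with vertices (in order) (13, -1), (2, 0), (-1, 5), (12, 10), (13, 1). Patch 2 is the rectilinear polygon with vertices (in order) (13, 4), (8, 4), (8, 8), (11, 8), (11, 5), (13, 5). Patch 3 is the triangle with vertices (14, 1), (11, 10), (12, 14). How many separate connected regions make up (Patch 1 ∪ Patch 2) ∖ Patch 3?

(Patch 1 ∪ Patch 2) ∖ Patch 3 is a single connected region.

1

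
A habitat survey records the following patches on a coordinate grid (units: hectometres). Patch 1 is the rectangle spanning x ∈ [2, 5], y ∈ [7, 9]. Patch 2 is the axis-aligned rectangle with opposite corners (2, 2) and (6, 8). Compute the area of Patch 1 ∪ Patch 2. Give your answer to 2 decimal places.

By inclusion–exclusion:
Individual areas: |Patch 1| = 6, |Patch 2| = 24.
|Patch 1∩Patch 2|: x∈[2,5], y∈[7,8] → 3·1 = 3.
|Patch 1 ∪ Patch 2| = 30 − 3 = 27.00.

27.00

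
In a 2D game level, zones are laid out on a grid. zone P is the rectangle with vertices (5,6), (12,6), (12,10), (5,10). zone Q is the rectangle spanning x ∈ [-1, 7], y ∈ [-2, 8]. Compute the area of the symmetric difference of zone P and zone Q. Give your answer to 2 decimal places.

100.00

|zone P∩zone Q|: x∈[5,7], y∈[6,8] → 2·2 = 4.
|zone P △ zone Q| = |zone P| + |zone Q| − 2·|zone P∩zone Q| = 28 + 80 − 8 = 100.00.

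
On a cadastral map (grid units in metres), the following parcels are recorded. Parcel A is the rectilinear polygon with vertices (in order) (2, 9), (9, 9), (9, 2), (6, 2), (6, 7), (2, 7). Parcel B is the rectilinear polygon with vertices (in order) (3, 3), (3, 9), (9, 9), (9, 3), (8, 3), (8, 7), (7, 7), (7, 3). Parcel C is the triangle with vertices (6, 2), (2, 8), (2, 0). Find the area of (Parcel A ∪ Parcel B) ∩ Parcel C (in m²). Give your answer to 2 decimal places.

|Parcel A ∪ Parcel B| = 41.
|(Parcel A ∪ Parcel B) ∩ Parcel C| = 4.42.

4.42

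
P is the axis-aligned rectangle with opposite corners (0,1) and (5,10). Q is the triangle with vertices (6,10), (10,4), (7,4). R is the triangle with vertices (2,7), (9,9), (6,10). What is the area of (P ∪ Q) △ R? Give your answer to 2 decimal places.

|P ∪ Q| = 54.
|(P ∪ Q) ∩ R| = 2.7806.
|(P ∪ Q) △ R| = 54 + 6.5 − 5.5613 = 54.94.

54.94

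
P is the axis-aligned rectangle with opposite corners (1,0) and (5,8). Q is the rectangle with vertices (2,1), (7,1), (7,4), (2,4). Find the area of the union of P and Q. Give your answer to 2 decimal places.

38.00

By inclusion–exclusion:
Individual areas: |P| = 32, |Q| = 15.
|P∩Q|: x∈[2,5], y∈[1,4] → 3·3 = 9.
|P ∪ Q| = 47 − 9 = 38.00.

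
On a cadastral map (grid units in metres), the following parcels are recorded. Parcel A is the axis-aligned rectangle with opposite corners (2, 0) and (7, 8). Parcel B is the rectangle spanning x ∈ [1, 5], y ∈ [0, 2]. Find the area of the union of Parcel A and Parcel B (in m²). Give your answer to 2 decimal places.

42.00

By inclusion–exclusion:
Individual areas: |Parcel A| = 40, |Parcel B| = 8.
|Parcel A∩Parcel B|: x∈[2,5], y∈[0,2] → 3·2 = 6.
|Parcel A ∪ Parcel B| = 48 − 6 = 42.00.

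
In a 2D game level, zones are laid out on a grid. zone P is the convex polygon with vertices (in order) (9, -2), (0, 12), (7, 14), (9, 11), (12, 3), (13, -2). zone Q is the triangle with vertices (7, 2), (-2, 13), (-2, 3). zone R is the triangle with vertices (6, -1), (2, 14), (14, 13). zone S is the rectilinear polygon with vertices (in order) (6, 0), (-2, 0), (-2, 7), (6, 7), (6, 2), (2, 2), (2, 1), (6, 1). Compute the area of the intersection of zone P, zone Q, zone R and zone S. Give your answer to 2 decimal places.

0.46

The intersection is the polygon with vertices (4.333,5.259), (6,3.222), (6,2.667).
By the shoelace formula its area is 0.46.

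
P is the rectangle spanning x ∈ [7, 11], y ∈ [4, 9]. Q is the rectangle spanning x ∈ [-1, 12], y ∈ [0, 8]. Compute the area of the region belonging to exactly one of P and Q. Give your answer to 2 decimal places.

|P∩Q|: x∈[7,11], y∈[4,8] → 4·4 = 16.
|P △ Q| = |P| + |Q| − 2·|P∩Q| = 20 + 104 − 32 = 92.00.

92.00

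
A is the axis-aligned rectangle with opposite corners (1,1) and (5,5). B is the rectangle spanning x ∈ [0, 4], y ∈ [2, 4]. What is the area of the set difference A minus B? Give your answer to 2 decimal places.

10.00

|A∩B|: x∈[1,4], y∈[2,4] → 3·2 = 6.
|A| = 16.
|A ∖ B| = |A| − |A∩B| = 16 − 6 = 10.00.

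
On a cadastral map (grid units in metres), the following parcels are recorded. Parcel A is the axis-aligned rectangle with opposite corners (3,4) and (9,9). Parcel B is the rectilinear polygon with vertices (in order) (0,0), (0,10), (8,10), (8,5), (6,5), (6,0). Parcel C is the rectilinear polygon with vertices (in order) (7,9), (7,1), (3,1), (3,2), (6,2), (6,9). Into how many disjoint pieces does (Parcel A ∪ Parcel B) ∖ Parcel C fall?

(Parcel A ∪ Parcel B) ∖ Parcel C is a single connected region.

1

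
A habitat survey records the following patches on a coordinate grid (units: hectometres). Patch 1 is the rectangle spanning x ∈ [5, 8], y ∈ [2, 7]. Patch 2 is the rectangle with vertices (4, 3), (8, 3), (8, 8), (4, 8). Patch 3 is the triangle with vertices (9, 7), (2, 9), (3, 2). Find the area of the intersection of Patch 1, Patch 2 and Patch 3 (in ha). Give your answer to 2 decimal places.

The intersection is the polygon with vertices (5,7), (8,7), (8,6.167), (5,3.667).
By the shoelace formula its area is 6.25.

6.25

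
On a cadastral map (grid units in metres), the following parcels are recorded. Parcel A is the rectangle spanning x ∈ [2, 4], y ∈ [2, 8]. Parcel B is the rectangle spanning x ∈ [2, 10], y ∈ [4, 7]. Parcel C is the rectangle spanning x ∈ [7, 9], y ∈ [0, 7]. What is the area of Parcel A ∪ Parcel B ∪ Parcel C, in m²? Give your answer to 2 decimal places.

By inclusion–exclusion:
Individual areas: |Parcel A| = 12, |Parcel B| = 24, |Parcel C| = 14.
|Parcel A∩Parcel B|: x∈[2,4], y∈[4,7] → 2·3 = 6.
|Parcel A∩Parcel C| = 0 (no overlap).
|Parcel B∩Parcel C|: x∈[7,9], y∈[4,7] → 2·3 = 6.
|Parcel A∩Parcel B∩Parcel C| = 0.
|Parcel A ∪ Parcel B ∪ Parcel C| = 50 − 12 + 0 = 38.00.

38.00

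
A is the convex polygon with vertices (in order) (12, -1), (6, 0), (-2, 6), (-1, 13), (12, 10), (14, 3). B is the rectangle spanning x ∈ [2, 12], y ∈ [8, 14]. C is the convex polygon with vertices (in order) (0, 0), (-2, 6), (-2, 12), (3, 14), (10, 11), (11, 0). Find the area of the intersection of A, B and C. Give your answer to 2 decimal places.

27.47

The intersection is the polygon with vertices (2,8), (2,12.308), (10.05,10.45), (10.273,8).
By the shoelace formula its area is 27.47.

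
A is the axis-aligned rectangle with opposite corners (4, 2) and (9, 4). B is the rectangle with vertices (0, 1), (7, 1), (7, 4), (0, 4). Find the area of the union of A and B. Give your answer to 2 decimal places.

25.00

By inclusion–exclusion:
Individual areas: |A| = 10, |B| = 21.
|A∩B|: x∈[4,7], y∈[2,4] → 3·2 = 6.
|A ∪ B| = 31 − 6 = 25.00.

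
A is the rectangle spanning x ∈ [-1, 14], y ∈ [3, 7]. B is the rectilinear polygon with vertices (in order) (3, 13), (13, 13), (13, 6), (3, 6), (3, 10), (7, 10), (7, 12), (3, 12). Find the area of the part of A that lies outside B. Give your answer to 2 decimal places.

|A| = 60, |A∩B| = 10.
|A ∖ B| = |A| − |A∩B| = 60 − 10 = 50.00.

50.00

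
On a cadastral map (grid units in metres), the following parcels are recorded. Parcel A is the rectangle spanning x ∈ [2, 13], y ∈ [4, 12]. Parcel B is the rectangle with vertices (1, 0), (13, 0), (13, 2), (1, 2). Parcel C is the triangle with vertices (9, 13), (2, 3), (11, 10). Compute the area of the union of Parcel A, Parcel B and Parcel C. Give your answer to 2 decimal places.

112.98

By inclusion–exclusion:
Individual areas: |Parcel A| = 88, |Parcel B| = 24, |Parcel C| = 20.5.
|Parcel A∩Parcel B| = 0 (no overlap).
|Parcel A∩Parcel C| = 19.5238.
|Parcel B∩Parcel C| = 0.
|Parcel A∩Parcel B∩Parcel C| = 0.
|Parcel A ∪ Parcel B ∪ Parcel C| = 132.5 − 19.5238 + 0 = 112.98.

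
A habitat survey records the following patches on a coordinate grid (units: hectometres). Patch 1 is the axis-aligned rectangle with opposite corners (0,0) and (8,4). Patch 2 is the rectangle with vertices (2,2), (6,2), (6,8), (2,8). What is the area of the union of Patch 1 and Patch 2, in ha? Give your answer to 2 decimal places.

By inclusion–exclusion:
Individual areas: |Patch 1| = 32, |Patch 2| = 24.
|Patch 1∩Patch 2|: x∈[2,6], y∈[2,4] → 4·2 = 8.
|Patch 1 ∪ Patch 2| = 56 − 8 = 48.00.

48.00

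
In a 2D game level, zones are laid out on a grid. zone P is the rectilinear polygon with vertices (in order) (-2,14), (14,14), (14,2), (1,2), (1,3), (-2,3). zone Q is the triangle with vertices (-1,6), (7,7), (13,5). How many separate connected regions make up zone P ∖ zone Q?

1

zone P ∖ zone Q is a single connected region.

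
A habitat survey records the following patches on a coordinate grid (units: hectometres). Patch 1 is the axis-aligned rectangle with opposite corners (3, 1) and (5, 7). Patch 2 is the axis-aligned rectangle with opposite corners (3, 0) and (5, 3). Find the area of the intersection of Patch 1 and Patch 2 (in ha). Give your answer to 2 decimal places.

|Patch 1∩Patch 2|: x∈[3,5], y∈[1,3] → 2·2 = 4.

4.00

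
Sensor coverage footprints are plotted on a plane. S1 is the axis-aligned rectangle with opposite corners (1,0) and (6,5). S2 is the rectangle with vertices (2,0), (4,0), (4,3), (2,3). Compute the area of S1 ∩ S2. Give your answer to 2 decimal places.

|S1∩S2|: x∈[2,4], y∈[0,3] → 2·3 = 6.

6.00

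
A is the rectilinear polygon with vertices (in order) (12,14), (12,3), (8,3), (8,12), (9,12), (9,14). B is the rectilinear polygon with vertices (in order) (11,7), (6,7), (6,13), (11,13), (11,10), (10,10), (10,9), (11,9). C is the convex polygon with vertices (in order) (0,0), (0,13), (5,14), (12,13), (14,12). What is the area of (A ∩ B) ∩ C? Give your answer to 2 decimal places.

|A ∩ B| = 16.
|(A ∩ B) ∩ C| = 12.67.

12.67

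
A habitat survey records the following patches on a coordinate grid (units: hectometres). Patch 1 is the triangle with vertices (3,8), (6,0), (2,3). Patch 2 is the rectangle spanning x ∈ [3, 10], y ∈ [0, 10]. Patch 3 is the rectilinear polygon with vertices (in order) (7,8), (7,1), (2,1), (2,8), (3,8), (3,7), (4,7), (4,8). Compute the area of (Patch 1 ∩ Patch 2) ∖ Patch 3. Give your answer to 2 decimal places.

|Patch 1 ∩ Patch 2| = 8.625.
|(Patch 1 ∩ Patch 2) ∩ Patch 3| = 7.9583.
|(Patch 1 ∩ Patch 2) ∖ Patch 3| = 8.625 − 7.9583 = 0.67.

0.67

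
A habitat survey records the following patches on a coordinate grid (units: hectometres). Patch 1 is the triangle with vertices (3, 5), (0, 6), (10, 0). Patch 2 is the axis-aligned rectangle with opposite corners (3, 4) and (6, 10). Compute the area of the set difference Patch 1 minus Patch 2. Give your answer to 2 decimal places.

3.33

|Patch 1| = 4, |Patch 1∩Patch 2| = 0.6667.
|Patch 1 ∖ Patch 2| = |Patch 1| − |Patch 1∩Patch 2| = 4 − 0.6667 = 3.33.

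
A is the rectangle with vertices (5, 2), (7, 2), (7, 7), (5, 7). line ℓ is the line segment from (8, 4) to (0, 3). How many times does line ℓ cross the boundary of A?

2

The segment meets the boundary at (5,3.625), (7,3.875).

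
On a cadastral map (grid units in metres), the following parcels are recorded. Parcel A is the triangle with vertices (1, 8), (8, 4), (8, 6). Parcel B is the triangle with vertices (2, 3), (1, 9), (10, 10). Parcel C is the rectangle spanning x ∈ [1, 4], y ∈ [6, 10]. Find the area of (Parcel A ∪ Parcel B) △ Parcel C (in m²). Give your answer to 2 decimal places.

26.06

|Parcel A ∪ Parcel B| = 31.5677.
|(Parcel A ∪ Parcel B) ∩ Parcel C| = 8.7546.
|(Parcel A ∪ Parcel B) △ Parcel C| = 31.5677 + 12 − 17.5092 = 26.06.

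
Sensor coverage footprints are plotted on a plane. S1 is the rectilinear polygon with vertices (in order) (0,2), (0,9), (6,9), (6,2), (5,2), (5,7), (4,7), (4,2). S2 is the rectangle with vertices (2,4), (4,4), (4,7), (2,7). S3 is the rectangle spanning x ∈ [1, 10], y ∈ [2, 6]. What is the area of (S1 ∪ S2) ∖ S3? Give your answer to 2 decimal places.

|S1 ∪ S2| = 37.
|(S1 ∪ S2) ∩ S3| = 16.
|(S1 ∪ S2) ∖ S3| = 37 − 16 = 21.00.

21.00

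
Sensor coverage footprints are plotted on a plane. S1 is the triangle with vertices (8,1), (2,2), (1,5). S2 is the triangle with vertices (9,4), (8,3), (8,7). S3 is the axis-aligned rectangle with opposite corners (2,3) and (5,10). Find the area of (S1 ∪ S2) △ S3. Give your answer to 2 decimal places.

|S1 ∪ S2| = 10.5.
|(S1 ∪ S2) ∩ S3| = 1.7857.
|(S1 ∪ S2) △ S3| = 10.5 + 21 − 3.5714 = 27.93.

27.93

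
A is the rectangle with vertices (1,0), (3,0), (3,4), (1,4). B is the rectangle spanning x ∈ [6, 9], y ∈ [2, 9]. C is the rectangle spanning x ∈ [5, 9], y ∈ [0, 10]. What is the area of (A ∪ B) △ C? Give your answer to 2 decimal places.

|A ∪ B| = 29.
|(A ∪ B) ∩ C| = 21.
|(A ∪ B) △ C| = 29 + 40 − 42 = 27.00.

27.00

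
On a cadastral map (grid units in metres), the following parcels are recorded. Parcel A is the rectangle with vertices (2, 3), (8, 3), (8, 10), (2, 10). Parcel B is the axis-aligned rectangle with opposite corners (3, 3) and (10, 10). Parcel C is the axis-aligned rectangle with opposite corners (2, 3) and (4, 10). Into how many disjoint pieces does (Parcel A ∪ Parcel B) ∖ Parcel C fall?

1

(Parcel A ∪ Parcel B) ∖ Parcel C is a single connected region.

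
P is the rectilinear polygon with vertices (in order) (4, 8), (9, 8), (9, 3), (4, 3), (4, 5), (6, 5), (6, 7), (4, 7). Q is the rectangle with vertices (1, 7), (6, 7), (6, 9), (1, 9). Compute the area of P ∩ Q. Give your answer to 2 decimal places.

The intersection is the polygon with vertices (6,8), (6,7), (4,7), (4,8).
By the shoelace formula its area is 2.00.

2.00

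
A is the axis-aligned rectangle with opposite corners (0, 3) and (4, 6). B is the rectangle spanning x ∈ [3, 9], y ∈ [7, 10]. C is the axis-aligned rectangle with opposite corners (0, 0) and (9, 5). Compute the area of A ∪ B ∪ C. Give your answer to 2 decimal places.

67.00

By inclusion–exclusion:
Individual areas: |A| = 12, |B| = 18, |C| = 45.
|A∩B| = 0 (no overlap).
|A∩C|: x∈[0,4], y∈[3,5] → 4·2 = 8.
|B∩C| = 0 (no overlap).
|A∩B∩C| = 0.
|A ∪ B ∪ C| = 75 − 8 + 0 = 67.00.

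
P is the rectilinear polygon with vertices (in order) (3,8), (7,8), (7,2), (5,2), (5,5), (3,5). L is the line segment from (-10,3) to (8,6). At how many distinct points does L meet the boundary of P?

2

The segment meets the boundary at (7,5.833), (3,5.167).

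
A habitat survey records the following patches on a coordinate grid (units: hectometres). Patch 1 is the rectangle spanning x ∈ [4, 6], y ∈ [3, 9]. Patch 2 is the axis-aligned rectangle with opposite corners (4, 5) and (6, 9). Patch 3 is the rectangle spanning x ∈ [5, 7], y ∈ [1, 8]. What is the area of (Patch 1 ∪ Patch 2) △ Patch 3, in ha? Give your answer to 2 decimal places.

16.00

|Patch 1 ∪ Patch 2| = 12.
|(Patch 1 ∪ Patch 2) ∩ Patch 3| = 5.
|(Patch 1 ∪ Patch 2) △ Patch 3| = 12 + 14 − 10 = 16.00.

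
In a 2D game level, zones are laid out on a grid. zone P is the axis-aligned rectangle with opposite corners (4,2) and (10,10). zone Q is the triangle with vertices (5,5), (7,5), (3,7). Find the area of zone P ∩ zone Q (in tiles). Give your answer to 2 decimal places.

The intersection is the polygon with vertices (4,6.5), (7,5), (5,5), (4,6).
By the shoelace formula its area is 1.75.

1.75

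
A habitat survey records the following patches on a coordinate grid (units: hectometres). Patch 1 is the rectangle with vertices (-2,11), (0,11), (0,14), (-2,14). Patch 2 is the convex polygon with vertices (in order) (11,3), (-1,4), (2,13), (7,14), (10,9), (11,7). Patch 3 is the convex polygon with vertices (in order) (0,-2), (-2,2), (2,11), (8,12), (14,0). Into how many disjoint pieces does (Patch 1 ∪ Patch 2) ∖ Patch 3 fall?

(Patch 1 ∪ Patch 2) ∖ Patch 3 splits into 2 disjoint pieces (area 6, area 16.6667).

2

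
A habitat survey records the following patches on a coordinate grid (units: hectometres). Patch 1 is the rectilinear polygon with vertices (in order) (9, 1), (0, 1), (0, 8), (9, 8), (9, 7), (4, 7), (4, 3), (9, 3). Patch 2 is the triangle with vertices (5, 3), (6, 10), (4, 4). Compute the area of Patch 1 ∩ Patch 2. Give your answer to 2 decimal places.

0.48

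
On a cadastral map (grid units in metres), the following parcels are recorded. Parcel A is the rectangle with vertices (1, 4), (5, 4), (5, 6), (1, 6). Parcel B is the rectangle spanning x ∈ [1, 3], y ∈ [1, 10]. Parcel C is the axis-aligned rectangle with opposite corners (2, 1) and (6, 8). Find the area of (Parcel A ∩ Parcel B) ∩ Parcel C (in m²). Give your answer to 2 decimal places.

The region (Parcel A ∩ Parcel B) ∩ Parcel C is the polygon with vertices (3,4), (2,4), (2,6), (3,6).
By the shoelace formula its area is 2.00.

2.00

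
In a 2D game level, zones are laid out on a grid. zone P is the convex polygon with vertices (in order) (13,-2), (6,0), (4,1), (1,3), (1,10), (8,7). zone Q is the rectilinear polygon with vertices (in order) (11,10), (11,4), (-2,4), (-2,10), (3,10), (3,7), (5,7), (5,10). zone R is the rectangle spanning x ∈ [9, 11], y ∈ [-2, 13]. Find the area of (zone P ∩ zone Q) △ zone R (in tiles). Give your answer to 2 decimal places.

|zone P ∩ zone Q| = 30.5714.
|(zone P ∩ zone Q) ∩ zone R| = 0.4.
|(zone P ∩ zone Q) △ zone R| = 30.5714 + 30 − 0.8 = 59.77.

59.77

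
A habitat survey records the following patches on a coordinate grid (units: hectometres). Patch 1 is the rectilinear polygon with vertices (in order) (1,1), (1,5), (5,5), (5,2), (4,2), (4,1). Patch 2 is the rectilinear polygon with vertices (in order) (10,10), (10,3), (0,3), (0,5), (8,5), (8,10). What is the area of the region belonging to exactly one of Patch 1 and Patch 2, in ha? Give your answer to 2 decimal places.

29.00

|Patch 1| = 15, |Patch 2| = 30, |Patch 1∩Patch 2| = 8.
|Patch 1 △ Patch 2| = |Patch 1| + |Patch 2| − 2·|Patch 1∩Patch 2| = 15 + 30 − 16 = 29.00.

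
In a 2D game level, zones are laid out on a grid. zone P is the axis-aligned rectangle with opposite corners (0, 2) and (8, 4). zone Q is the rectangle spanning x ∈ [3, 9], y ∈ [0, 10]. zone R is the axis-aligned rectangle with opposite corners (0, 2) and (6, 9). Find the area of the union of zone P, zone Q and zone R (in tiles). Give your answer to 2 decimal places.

By inclusion–exclusion:
Individual areas: |zone P| = 16, |zone Q| = 60, |zone R| = 42.
|zone P∩zone Q|: x∈[3,8], y∈[2,4] → 5·2 = 10.
|zone P∩zone R|: x∈[0,6], y∈[2,4] → 6·2 = 12.
|zone Q∩zone R|: x∈[3,6], y∈[2,9] → 3·7 = 21.
|zone P∩zone Q∩zone R| = 6.
|zone P ∪ zone Q ∪ zone R| = 118 − 43 + 6 = 81.00.

81.00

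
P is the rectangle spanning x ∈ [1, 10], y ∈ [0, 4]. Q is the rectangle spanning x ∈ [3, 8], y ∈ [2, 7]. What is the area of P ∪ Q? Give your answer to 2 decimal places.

By inclusion–exclusion:
Individual areas: |P| = 36, |Q| = 25.
|P∩Q|: x∈[3,8], y∈[2,4] → 5·2 = 10.
|P ∪ Q| = 61 − 10 = 51.00.

51.00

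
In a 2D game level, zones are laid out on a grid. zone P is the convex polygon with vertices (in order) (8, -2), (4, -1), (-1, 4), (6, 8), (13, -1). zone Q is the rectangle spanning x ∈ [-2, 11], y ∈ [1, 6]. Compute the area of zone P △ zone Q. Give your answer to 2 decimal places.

48.75

|zone P| = 72.5, |zone Q| = 65, |zone P∩zone Q| = 44.373.
|zone P △ zone Q| = |zone P| + |zone Q| − 2·|zone P∩zone Q| = 72.5 + 65 − 88.746 = 48.75.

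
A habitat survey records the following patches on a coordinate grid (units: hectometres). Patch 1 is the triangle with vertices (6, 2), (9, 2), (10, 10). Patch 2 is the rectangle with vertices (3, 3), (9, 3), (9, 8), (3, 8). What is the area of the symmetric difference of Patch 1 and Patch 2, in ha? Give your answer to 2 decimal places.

|Patch 1| = 12, |Patch 2| = 30, |Patch 1∩Patch 2| = 6.25.
|Patch 1 △ Patch 2| = |Patch 1| + |Patch 2| − 2·|Patch 1∩Patch 2| = 12 + 30 − 12.5 = 29.50.

29.50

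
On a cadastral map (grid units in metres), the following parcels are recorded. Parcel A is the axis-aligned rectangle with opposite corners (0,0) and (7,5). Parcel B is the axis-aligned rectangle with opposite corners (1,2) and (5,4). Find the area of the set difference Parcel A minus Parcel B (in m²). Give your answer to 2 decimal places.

|Parcel A∩Parcel B|: x∈[1,5], y∈[2,4] → 4·2 = 8.
|Parcel A| = 35.
|Parcel A ∖ Parcel B| = |Parcel A| − |Parcel A∩Parcel B| = 35 − 8 = 27.00.

27.00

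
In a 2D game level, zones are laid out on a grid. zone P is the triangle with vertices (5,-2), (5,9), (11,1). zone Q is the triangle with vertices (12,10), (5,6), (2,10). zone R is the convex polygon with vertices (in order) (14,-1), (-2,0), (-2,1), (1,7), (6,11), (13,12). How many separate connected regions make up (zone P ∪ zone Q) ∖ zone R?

(zone P ∪ zone Q) ∖ zone R splits into 2 disjoint pieces (area 1.8906, area 2.1701).

2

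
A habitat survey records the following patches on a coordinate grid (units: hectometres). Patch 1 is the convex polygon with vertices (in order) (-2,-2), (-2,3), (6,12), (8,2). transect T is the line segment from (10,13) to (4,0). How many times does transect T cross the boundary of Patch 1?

The segment meets the boundary at (4.226,0.491), (7.07,6.651).

2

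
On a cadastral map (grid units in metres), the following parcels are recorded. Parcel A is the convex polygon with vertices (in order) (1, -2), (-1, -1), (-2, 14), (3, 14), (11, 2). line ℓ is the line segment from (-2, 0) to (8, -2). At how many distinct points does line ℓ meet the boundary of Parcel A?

2

The segment meets the boundary at (3.333,-1.067), (-1.054,-0.189).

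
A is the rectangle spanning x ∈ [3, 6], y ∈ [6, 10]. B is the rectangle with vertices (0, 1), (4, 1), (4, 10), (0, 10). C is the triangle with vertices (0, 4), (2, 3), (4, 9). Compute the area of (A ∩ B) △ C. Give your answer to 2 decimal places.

|A ∩ B| = 4.
|(A ∩ B) ∩ C| = 0.875.
|(A ∩ B) △ C| = 4 + 7 − 1.75 = 9.25.

9.25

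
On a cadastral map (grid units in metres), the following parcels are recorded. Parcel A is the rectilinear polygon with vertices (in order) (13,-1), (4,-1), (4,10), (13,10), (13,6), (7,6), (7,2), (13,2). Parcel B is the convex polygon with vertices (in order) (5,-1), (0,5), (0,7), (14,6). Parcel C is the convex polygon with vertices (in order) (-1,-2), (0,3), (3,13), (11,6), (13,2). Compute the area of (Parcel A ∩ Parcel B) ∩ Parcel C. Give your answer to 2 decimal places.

22.72

|Parcel A ∩ Parcel B| = 23.7214.
|(Parcel A ∩ Parcel B) ∩ Parcel C| = 22.72.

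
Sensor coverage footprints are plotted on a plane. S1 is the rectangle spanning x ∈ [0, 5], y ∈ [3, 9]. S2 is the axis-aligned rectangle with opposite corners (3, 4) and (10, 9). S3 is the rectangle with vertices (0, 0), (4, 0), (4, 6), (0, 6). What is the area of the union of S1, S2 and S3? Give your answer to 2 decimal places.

67.00

By inclusion–exclusion:
Individual areas: |S1| = 30, |S2| = 35, |S3| = 24.
|S1∩S2|: x∈[3,5], y∈[4,9] → 2·5 = 10.
|S1∩S3|: x∈[0,4], y∈[3,6] → 4·3 = 12.
|S2∩S3|: x∈[3,4], y∈[4,6] → 1·2 = 2.
|S1∩S2∩S3| = 2.
|S1 ∪ S2 ∪ S3| = 89 − 24 + 2 = 67.00.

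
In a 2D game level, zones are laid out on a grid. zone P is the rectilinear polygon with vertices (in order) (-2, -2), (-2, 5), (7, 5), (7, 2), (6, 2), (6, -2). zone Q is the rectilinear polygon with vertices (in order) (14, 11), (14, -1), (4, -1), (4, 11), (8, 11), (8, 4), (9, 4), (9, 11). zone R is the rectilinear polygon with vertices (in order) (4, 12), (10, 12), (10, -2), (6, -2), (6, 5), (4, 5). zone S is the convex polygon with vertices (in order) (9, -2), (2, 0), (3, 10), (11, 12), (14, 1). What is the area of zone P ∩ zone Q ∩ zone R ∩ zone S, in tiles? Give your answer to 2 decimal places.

3.00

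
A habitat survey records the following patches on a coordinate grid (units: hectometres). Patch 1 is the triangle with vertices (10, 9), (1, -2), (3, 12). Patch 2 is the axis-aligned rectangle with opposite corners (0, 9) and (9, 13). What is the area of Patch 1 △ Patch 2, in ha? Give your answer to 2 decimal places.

66.14

|Patch 1| = 52, |Patch 2| = 36, |Patch 1∩Patch 2| = 10.9286.
|Patch 1 △ Patch 2| = |Patch 1| + |Patch 2| − 2·|Patch 1∩Patch 2| = 52 + 36 − 21.8571 = 66.14.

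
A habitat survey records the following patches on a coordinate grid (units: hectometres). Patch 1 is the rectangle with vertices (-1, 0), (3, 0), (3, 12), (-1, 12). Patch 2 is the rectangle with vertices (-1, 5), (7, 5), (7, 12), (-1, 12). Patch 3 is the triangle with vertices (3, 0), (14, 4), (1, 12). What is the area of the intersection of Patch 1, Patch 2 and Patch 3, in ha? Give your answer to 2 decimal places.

8.69

The intersection is the polygon with vertices (2.167,5), (1,12), (3,10.769), (3,5).
By the shoelace formula its area is 8.69.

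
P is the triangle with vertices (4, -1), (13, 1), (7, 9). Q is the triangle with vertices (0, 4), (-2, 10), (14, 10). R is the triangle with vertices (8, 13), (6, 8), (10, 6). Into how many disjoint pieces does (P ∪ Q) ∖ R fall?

(P ∪ Q) ∖ R splits into 2 disjoint pieces (area 76.0115, area 5.0494).

2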